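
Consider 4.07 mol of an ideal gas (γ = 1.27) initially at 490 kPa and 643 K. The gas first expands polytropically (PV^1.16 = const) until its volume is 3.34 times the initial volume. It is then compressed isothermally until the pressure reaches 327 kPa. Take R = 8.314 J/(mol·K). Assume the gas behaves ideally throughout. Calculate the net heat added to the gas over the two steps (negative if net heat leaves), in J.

V₁ = nRT₁/P₁ = 4.07×8.314×643/490 = 44.4 L.
Step 1 — Polytropic n=1.16: T₂ = T₁(V₁/V₂)^(n−1) = 643×(0.299)^0.16 = 530 K; P₂ = P₁(V₁/V₂)^n = 121 kPa.
W = (P₁V₁−P₂V₂)/(n−1) = (490×44.4−121×148)/0.16 = 23900 J.
ΔU = nCvΔT = 4.07×30.8×(530−643) = -14100 J.
Q = ΔU + W = 9720 J.
State after step 1: P = 121 kPa, V = 148 L, T = 530 K.
Step 2 — Isothermal: T stays 530 K; PV = const ⇒ V₂ = 54.9 L, P₂ = 327 kPa.
ΔU = 0 (ideal gas, T constant).
W = nRT ln(V₂/V₁) = 4.07×8.314×530×ln(0.370) = -17800 J.
Q = ΔU + W = -17800 J.
Net over both steps: W = 6020 J, Q = -8120 J, ΔU = -14100 J.

-8120 J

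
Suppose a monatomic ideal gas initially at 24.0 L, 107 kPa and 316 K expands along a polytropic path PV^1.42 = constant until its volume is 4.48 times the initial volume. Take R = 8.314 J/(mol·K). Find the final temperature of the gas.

168 K

Polytropic n=1.42: T₂ = T₁(V₁/V₂)^(n−1) = 316×(0.223)^0.42 = 168 K; P₂ = P₁(V₁/V₂)^n = 12.7 kPa.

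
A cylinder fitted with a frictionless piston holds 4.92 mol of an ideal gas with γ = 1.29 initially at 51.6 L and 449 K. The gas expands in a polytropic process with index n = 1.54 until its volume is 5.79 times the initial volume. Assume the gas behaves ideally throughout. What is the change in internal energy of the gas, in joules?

P₁ = nRT₁/V₁ = 4.92×8.314×449/51.6 = 356 kPa.
Polytropic n=1.54: T₂ = T₁(V₁/V₂)^(n−1) = 449×(0.173)^0.54 = 174 K; P₂ = P₁(V₁/V₂)^n = 23.8 kPa.
For an ideal gas ΔU = nCvΔT with Cv = R/(γ−1) = 28.7 J/(mol·K).
ΔU = 4.92×28.7×(174−449) = -38800 J.

-38800 J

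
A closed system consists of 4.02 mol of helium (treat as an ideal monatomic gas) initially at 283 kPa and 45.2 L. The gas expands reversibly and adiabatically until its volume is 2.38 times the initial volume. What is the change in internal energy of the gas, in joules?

-8420 J

T₁ = P₁V₁/(nR) = 283×45.2/(4.02×8.314) = 383 K.
Adiabatic: TV^(γ−1) = const ⇒ T₂ = 383×(0.420)^0.667 = 215 K; PV^γ = const ⇒ P₂ = 66.7 kPa.
For an ideal gas ΔU = nCvΔT with Cv = (3/2)R = 12.5 J/(mol·K).
ΔU = 4.02×12.5×(215−383) = -8420 J.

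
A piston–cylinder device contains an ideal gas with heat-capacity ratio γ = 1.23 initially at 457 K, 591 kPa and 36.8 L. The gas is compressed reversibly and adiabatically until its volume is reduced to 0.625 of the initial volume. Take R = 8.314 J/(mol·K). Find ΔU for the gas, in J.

10800 J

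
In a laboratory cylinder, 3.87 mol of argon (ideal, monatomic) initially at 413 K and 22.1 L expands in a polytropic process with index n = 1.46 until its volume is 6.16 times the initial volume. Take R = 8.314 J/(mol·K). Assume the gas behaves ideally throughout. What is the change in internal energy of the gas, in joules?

-11300 J

P₁ = nRT₁/V₁ = 3.87×8.314×413/22.1 = 601 kPa.
Polytropic n=1.46: T₂ = T₁(V₁/V₂)^(n−1) = 413×(0.162)^0.46 = 179 K; P₂ = P₁(V₁/V₂)^n = 42.3 kPa.
For an ideal gas ΔU = nCvΔT with Cv = (3/2)R = 12.5 J/(mol·K).
ΔU = 3.87×12.5×(179−413) = -11300 J.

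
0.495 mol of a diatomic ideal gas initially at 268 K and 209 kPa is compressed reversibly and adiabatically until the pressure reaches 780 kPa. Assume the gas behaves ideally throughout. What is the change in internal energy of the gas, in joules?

1260 J

V₁ = nRT₁/P₁ = 0.495×8.314×268/209 = 5.28 L.
Adiabatic: T₂/T₁ = (P₂/P₁)^((γ−1)/γ) ⇒ T₂ = 268×(3.73)^0.286 = 390 K; V₂ = 2.06 L.
For an ideal gas ΔU = nCvΔT with Cv = (5/2)R = 20.8 J/(mol·K).
ΔU = 0.495×20.8×(390−268) = 1260 J.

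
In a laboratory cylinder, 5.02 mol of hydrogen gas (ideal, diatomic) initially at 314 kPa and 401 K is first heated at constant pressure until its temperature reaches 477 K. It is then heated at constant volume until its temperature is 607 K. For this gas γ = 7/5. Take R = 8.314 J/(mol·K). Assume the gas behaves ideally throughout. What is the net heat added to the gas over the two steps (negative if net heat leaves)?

V₁ = nRT₁/P₁ = 5.02×8.314×401/314 = 53.3 L.
Step 1 — Isobaric: P stays 314 kPa; V/T = const ⇒ T₂ = 477 K, V₂ = 63.4 L.
W = PΔV = 314×(63.4−53.3) kPa·L = 3170 J.
ΔU = nCvΔT = 5.02×20.8×(477−401) = 7930 J.
Q = ΔU + W = nCpΔT = 11100 J.
State after step 1: P = 314 kPa, V = 63.4 L, T = 477 K.
Step 2 — Isochoric: V stays 63.4 L; P/T = const ⇒ T₂ = 607 K, P₂ = 400 kPa.
W = 0 (no volume change).
ΔU = nCvΔT = 5.02×20.8×(607−477) = 13600 J.
Q = ΔU = 13600 J.
Net over both steps: W = 3170 J, Q = 24700 J, ΔU = 21500 J.

24700 J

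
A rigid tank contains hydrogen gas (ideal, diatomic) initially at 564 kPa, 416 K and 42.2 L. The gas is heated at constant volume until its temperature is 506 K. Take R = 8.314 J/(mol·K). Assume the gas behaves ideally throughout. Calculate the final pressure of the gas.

Isochoric: V stays 42.2 L; P/T = const ⇒ T₂ = 506 K, P₂ = 686 kPa.

686 kPa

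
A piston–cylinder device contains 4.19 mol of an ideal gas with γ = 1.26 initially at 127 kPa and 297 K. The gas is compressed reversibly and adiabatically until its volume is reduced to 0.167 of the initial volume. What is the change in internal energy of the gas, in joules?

23600 J

V₁ = nRT₁/P₁ = 4.19×8.314×297/127 = 81.5 L.
Adiabatic: TV^(γ−1) = const ⇒ T₂ = 297×(5.99)^0.260 = 473 K; PV^γ = const ⇒ P₂ = 1210 kPa.
For an ideal gas ΔU = nCvΔT with Cv = R/(γ−1) = 32.0 J/(mol·K).
ΔU = 4.19×32.0×(473−297) = 23600 J.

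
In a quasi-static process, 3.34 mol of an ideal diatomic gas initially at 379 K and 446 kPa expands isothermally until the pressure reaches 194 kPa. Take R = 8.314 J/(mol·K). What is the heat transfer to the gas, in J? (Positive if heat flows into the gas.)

V₁ = nRT₁/P₁ = 3.34×8.314×379/446 = 23.6 L.
Isothermal: T stays 379 K; PV = const ⇒ V₂ = 54.2 L, P₂ = 194 kPa.
ΔU = 0 (ideal gas, T constant).
W = nRT ln(V₂/V₁) = 3.34×8.314×379×ln(2.30) = 8760 J.
Q = ΔU + W = 8760 J.

8760 J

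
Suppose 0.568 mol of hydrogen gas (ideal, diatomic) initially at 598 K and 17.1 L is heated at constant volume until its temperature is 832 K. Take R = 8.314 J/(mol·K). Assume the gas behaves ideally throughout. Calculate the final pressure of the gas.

P₁ = nRT₁/V₁ = 0.568×8.314×598/17.1 = 165 kPa.
Isochoric: V stays 17.1 L; P/T = const ⇒ T₂ = 832 K, P₂ = 230 kPa.

230 kPa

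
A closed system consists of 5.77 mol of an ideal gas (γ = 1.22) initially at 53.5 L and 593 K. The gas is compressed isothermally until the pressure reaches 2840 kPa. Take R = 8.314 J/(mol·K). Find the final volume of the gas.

10.0 L

P₁ = nRT₁/V₁ = 5.77×8.314×593/53.5 = 532 kPa.
Isothermal: T stays 593 K; PV = const ⇒ V₂ = 10.0 L, P₂ = 2840 kPa.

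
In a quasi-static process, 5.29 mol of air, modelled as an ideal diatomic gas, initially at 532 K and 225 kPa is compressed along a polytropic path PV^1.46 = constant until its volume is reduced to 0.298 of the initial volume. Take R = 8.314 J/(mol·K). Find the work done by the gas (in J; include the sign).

V₁ = nRT₁/P₁ = 5.29×8.314×532/225 = 104 L.
Polytropic n=1.46: T₂ = T₁(V₁/V₂)^(n−1) = 532×(3.36)^0.46 = 928 K; P₂ = P₁(V₁/V₂)^n = 1320 kPa.
W = (P₁V₁−P₂V₂)/(n−1) = (225×104−1320×31.0)/0.46 = -37900 J.

-37900 J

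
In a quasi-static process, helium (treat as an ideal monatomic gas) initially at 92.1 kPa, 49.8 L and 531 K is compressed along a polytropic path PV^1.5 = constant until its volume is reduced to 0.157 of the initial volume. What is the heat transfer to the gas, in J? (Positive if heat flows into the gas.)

n = P₁V₁/(RT₁) = 92.1×49.8/(8.314×531) = 1.04 mol.
Polytropic n=1.5: T₂ = T₁(V₁/V₂)^(n−1) = 531×(6.37)^0.50 = 1340 K; P₂ = P₁(V₁/V₂)^n = 1480 kPa.
W = (P₁V₁−P₂V₂)/(n−1) = (92.1×49.8−1480×7.82)/0.50 = -14000 J.
ΔU = nCvΔT = 1.04×12.5×(1340−531) = 10500 J.
Q = ΔU + W = -3490 J.

-3490 J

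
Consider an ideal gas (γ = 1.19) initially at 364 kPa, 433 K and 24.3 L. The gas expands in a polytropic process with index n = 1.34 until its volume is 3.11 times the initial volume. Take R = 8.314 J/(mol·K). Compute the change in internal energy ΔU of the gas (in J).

-14900 J

n = P₁V₁/(RT₁) = 364×24.3/(8.314×433) = 2.46 mol.
Polytropic n=1.34: T₂ = T₁(V₁/V₂)^(n−1) = 433×(0.322)^0.34 = 294 K; P₂ = P₁(V₁/V₂)^n = 79.6 kPa.
For an ideal gas ΔU = nCvΔT with Cv = R/(γ−1) = 43.8 J/(mol·K).
ΔU = 2.46×43.8×(294−433) = -14900 J.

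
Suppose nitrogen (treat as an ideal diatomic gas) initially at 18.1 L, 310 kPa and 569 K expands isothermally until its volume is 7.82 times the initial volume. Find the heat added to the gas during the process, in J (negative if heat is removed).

n = P₁V₁/(RT₁) = 310×18.1/(8.314×569) = 1.19 mol.
Isothermal: T stays 569 K; PV = const ⇒ V₂ = 142 L, P₂ = 39.6 kPa.
ΔU = 0 (ideal gas, T constant).
W = nRT ln(V₂/V₁) = 1.19×8.314×569×ln(7.82) = 11500 J.
Q = ΔU + W = 11500 J.

11500 J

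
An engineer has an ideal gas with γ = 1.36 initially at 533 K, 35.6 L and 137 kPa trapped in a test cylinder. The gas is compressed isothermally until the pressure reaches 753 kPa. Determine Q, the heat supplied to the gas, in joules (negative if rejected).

n = P₁V₁/(RT₁) = 137×35.6/(8.314×533) = 1.10 mol.
Isothermal: T stays 533 K; PV = const ⇒ V₂ = 6.48 L, P₂ = 753 kPa.
ΔU = 0 (ideal gas, T constant).
W = nRT ln(V₂/V₁) = 1.10×8.314×533×ln(0.182) = -8310 J.
Q = ΔU + W = -8310 J.

-8310 J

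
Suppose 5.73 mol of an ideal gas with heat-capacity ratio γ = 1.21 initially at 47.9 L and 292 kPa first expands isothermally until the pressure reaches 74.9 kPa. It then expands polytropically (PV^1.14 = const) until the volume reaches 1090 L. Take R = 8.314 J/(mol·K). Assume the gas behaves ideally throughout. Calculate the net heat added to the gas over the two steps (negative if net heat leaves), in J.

T₁ = P₁V₁/(nR) = 292×47.9/(5.73×8.314) = 294 K.
Step 1 — Isothermal: T stays 294 K; PV = const ⇒ V₂ = 187 L, P₂ = 74.9 kPa.
ΔU = 0 (ideal gas, T constant).
W = nRT ln(V₂/V₁) = 5.73×8.314×294×ln(3.90) = 19000 J.
Q = ΔU + W = 19000 J.
State after step 1: P = 74.9 kPa, V = 187 L, T = 294 K.
Step 2 — Polytropic n=1.14: T₂ = T₁(V₁/V₂)^(n−1) = 294×(0.171)^0.14 = 229 K; P₂ = P₁(V₁/V₂)^n = 10.0 kPa.
W = (P₁V₁−P₂V₂)/(n−1) = (74.9×187−10.0×1090)/0.14 = 21900 J.
ΔU = nCvΔT = 5.73×39.6×(229−294) = -14600 J.
Q = ΔU + W = 7290 J.
Net over both steps: W = 40900 J, Q = 26300 J, ΔU = -14600 J.

26300 J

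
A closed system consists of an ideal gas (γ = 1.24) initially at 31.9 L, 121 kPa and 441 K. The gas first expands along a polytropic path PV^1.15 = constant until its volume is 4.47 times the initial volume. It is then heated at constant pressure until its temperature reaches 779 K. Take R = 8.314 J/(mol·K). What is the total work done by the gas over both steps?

8910 J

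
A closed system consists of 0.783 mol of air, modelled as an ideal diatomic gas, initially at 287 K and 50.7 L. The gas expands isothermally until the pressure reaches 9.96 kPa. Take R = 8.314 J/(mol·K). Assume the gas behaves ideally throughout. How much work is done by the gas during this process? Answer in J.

2440 J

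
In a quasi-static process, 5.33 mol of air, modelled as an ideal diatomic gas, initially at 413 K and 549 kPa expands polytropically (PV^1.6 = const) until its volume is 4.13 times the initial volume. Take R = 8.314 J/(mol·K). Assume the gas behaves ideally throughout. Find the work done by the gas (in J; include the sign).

V₁ = nRT₁/P₁ = 5.33×8.314×413/549 = 33.3 L.
Polytropic n=1.6: T₂ = T₁(V₁/V₂)^(n−1) = 413×(0.242)^0.60 = 176 K; P₂ = P₁(V₁/V₂)^n = 56.8 kPa.
W = (P₁V₁−P₂V₂)/(n−1) = (549×33.3−56.8×138)/0.60 = 17500 J.

17500 J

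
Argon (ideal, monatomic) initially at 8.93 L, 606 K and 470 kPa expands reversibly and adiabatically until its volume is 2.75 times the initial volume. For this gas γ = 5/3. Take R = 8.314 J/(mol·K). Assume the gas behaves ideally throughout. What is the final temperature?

309 K

Adiabatic: TV^(γ−1) = const ⇒ T₂ = 606×(0.364)^0.667 = 309 K; PV^γ = const ⇒ P₂ = 87.1 kPa.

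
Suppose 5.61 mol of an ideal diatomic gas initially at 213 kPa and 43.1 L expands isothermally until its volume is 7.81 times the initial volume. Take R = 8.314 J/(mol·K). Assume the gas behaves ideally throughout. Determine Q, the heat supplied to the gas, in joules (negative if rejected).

18900 J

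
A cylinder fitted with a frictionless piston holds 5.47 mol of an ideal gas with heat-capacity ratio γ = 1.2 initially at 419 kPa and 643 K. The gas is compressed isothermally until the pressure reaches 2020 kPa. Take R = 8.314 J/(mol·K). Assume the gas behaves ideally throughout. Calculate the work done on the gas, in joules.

V₁ = nRT₁/P₁ = 5.47×8.314×643/419 = 69.8 L.
Isothermal: T stays 643 K; PV = const ⇒ V₂ = 14.5 L, P₂ = 2020 kPa.
W = nRT ln(V₂/V₁) = 5.47×8.314×643×ln(0.207) = -46000 J.
Work done on the gas = −W_by = 46000 J.

46000 J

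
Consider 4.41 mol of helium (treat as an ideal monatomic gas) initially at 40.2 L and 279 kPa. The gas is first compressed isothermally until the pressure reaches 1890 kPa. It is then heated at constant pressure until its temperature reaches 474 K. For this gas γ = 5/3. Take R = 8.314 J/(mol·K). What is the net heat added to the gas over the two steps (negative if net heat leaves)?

-6050 J

T₁ = P₁V₁/(nR) = 279×40.2/(4.41×8.314) = 306 K.
Step 1 — Isothermal: T stays 306 K; PV = const ⇒ V₂ = 5.93 L, P₂ = 1890 kPa.
ΔU = 0 (ideal gas, T constant).
W = nRT ln(V₂/V₁) = 4.41×8.314×306×ln(0.148) = -21500 J.
Q = ΔU + W = -21500 J.
State after step 1: P = 1890 kPa, V = 5.93 L, T = 306 K.
Step 2 — Isobaric: P stays 1890 kPa; V/T = const ⇒ T₂ = 474 K, V₂ = 9.20 L.
W = PΔV = 1890×(9.20−5.93) kPa·L = 6160 J.
ΔU = nCvΔT = 4.41×12.5×(474−306) = 9240 J.
Q = ΔU + W = nCpΔT = 15400 J.
Net over both steps: W = -15300 J, Q = -6050 J, ΔU = 9240 J.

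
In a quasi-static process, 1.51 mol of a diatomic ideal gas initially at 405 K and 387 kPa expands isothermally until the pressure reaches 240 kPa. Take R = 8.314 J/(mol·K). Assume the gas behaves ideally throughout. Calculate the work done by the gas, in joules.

2430 J

V₁ = nRT₁/P₁ = 1.51×8.314×405/387 = 13.1 L.
Isothermal: T stays 405 K; PV = const ⇒ V₂ = 21.2 L, P₂ = 240 kPa.
W = nRT ln(V₂/V₁) = 1.51×8.314×405×ln(1.61) = 2430 J.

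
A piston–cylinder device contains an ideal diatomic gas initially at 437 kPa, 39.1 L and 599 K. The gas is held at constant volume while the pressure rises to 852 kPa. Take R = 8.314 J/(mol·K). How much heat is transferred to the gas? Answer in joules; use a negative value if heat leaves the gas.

40600 J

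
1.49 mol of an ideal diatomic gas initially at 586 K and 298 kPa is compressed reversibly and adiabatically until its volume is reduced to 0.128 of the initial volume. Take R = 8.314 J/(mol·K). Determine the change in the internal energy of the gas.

V₁ = nRT₁/P₁ = 1.49×8.314×586/298 = 24.4 L.
Adiabatic: TV^(γ−1) = const ⇒ T₂ = 586×(7.81)^0.400 = 1330 K; PV^γ = const ⇒ P₂ = 5300 kPa.
For an ideal gas ΔU = nCvΔT with Cv = (5/2)R = 20.8 J/(mol·K).
ΔU = 1.49×20.8×(1330−586) = 23200 J.

23200 J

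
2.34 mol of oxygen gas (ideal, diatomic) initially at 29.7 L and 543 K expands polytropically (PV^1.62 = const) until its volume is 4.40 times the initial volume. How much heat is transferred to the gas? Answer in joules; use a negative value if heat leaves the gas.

-5630 J

P₁ = nRT₁/V₁ = 2.34×8.314×543/29.7 = 356 kPa.
Polytropic n=1.62: T₂ = T₁(V₁/V₂)^(n−1) = 543×(0.227)^0.62 = 217 K; P₂ = P₁(V₁/V₂)^n = 32.3 kPa.
W = (P₁V₁−P₂V₂)/(n−1) = (356×29.7−32.3×131)/0.62 = 10200 J.
ΔU = nCvΔT = 2.34×20.8×(217−543) = -15900 J.
Q = ΔU + W = -5630 J.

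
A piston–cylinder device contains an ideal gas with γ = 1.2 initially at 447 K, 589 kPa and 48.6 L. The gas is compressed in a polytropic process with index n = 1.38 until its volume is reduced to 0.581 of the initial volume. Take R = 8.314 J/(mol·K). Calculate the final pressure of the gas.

1250 kPa

Polytropic n=1.38: T₂ = T₁(V₁/V₂)^(n−1) = 447×(1.72)^0.38 = 549 K; P₂ = P₁(V₁/V₂)^n = 1250 kPa.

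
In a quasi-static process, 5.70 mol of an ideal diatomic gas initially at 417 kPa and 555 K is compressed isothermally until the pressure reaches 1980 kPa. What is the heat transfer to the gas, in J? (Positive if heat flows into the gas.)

V₁ = nRT₁/P₁ = 5.70×8.314×555/417 = 63.1 L.
Isothermal: T stays 555 K; PV = const ⇒ V₂ = 13.3 L, P₂ = 1980 kPa.
ΔU = 0 (ideal gas, T constant).
W = nRT ln(V₂/V₁) = 5.70×8.314×555×ln(0.211) = -41000 J.
Q = ΔU + W = -41000 J.

-41000 J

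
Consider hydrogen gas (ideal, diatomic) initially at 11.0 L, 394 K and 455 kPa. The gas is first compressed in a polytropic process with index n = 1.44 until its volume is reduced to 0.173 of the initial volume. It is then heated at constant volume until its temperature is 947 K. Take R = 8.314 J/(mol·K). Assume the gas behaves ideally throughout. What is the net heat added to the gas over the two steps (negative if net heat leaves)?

4320 J

n = P₁V₁/(RT₁) = 455×11.0/(8.314×394) = 1.53 mol.
Step 1 — Polytropic n=1.44: T₂ = T₁(V₁/V₂)^(n−1) = 394×(5.78)^0.44 = 853 K; P₂ = P₁(V₁/V₂)^n = 5690 kPa.
W = (P₁V₁−P₂V₂)/(n−1) = (455×11.0−5690×1.90)/0.44 = -13200 J.
ΔU = nCvΔT = 1.53×20.8×(853−394) = 14600 J.
Q = ΔU + W = 1320 J.
State after step 1: P = 5690 kPa, V = 1.90 L, T = 853 K.
Step 2 — Isochoric: V stays 1.90 L; P/T = const ⇒ T₂ = 947 K, P₂ = 6320 kPa.
W = 0 (no volume change).
ΔU = nCvΔT = 1.53×20.8×(947−853) = 3000 J.
Q = ΔU = 3000 J.
Net over both steps: W = -13200 J, Q = 4320 J, ΔU = 17600 J.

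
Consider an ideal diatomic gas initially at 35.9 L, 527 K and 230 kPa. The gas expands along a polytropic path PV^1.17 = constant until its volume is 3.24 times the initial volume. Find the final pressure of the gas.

58.1 kPa

Polytropic n=1.17: T₂ = T₁(V₁/V₂)^(n−1) = 527×(0.309)^0.17 = 432 K; P₂ = P₁(V₁/V₂)^n = 58.1 kPa.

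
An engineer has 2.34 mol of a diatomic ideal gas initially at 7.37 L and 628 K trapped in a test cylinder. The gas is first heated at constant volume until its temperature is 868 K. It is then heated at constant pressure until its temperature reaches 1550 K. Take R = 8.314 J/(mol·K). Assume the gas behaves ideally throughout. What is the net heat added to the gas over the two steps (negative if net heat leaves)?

58100 J

P₁ = nRT₁/V₁ = 2.34×8.314×628/7.37 = 1660 kPa.
Step 1 — Isochoric: V stays 7.37 L; P/T = const ⇒ T₂ = 868 K, P₂ = 2290 kPa.
W = 0 (no volume change).
ΔU = nCvΔT = 2.34×20.8×(868−628) = 11700 J.
Q = ΔU = 11700 J.
State after step 1: P = 2290 kPa, V = 7.37 L, T = 868 K.
Step 2 — Isobaric: P stays 2290 kPa; V/T = const ⇒ T₂ = 1550 K, V₂ = 13.2 L.
W = PΔV = 2290×(13.2−7.37) kPa·L = 13300 J.
ΔU = nCvΔT = 2.34×20.8×(1550−868) = 33200 J.
Q = ΔU + W = nCpΔT = 46400 J.
Net over both steps: W = 13300 J, Q = 58100 J, ΔU = 44800 J.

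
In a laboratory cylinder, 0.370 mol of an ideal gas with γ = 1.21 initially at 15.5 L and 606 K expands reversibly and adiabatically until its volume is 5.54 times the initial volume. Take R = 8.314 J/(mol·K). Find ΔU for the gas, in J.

P₁ = nRT₁/V₁ = 0.370×8.314×606/15.5 = 120 kPa.
Adiabatic: TV^(γ−1) = const ⇒ T₂ = 606×(0.181)^0.210 = 423 K; PV^γ = const ⇒ P₂ = 15.2 kPa.
For an ideal gas ΔU = nCvΔT with Cv = R/(γ−1) = 39.6 J/(mol·K).
ΔU = 0.370×39.6×(423−606) = -2680 J.

-2680 J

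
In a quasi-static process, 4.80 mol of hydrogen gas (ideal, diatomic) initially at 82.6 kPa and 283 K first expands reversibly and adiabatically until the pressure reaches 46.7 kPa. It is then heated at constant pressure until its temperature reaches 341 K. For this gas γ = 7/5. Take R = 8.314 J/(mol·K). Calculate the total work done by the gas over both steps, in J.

V₁ = nRT₁/P₁ = 4.80×8.314×283/82.6 = 137 L.
Step 1 — Adiabatic: T₂/T₁ = (P₂/P₁)^((γ−1)/γ) ⇒ T₂ = 283×(0.565)^0.286 = 240 K; V₂ = 205 L.
ΔU = nCvΔT = 4.80×20.8×(240−283) = -4250 J.
Q = 0 for an adiabatic process, so W = −ΔU = 4250 J.
State after step 1: P = 46.7 kPa, V = 205 L, T = 240 K.
Step 2 — Isobaric: P stays 46.7 kPa; V/T = const ⇒ T₂ = 341 K, V₂ = 291 L.
W = PΔV = 46.7×(291−205) kPa·L = 4010 J.
ΔU = nCvΔT = 4.80×20.8×(341−240) = 10000 J.
Q = ΔU + W = nCpΔT = 14000 J.
Net over both steps: W = 8260 J, Q = 14000 J, ΔU = 5790 J.

8260 J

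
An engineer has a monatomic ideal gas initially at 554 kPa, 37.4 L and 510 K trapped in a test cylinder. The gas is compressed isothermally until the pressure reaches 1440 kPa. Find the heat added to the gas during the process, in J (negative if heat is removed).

-19800 J

n = P₁V₁/(RT₁) = 554×37.4/(8.314×510) = 4.89 mol.
Isothermal: T stays 510 K; PV = const ⇒ V₂ = 14.4 L, P₂ = 1440 kPa.
ΔU = 0 (ideal gas, T constant).
W = nRT ln(V₂/V₁) = 4.89×8.314×510×ln(0.385) = -19800 J.
Q = ΔU + W = -19800 J.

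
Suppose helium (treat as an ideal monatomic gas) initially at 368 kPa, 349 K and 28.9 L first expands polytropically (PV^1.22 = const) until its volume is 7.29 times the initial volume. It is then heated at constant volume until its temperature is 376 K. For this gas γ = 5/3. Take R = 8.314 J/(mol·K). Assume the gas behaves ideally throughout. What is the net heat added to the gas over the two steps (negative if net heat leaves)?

18300 J

n = P₁V₁/(RT₁) = 368×28.9/(8.314×349) = 3.67 mol.
Step 1 — Polytropic n=1.22: T₂ = T₁(V₁/V₂)^(n−1) = 349×(0.137)^0.22 = 225 K; P₂ = P₁(V₁/V₂)^n = 32.6 kPa.
W = (P₁V₁−P₂V₂)/(n−1) = (368×28.9−32.6×211)/0.22 = 17100 J.
ΔU = nCvΔT = 3.67×12.5×(225−349) = -5650 J.
Q = ΔU + W = 11500 J.
State after step 1: P = 32.6 kPa, V = 211 L, T = 225 K.
Step 2 — Isochoric: V stays 211 L; P/T = const ⇒ T₂ = 376 K, P₂ = 54.4 kPa.
W = 0 (no volume change).
ΔU = nCvΔT = 3.67×12.5×(376−225) = 6880 J.
Q = ΔU = 6880 J.
Net over both steps: W = 17100 J, Q = 18300 J, ΔU = 1230 J.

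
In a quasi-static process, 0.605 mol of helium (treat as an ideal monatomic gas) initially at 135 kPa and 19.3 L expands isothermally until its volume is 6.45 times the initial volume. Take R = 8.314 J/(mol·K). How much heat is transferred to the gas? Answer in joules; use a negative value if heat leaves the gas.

4860 J

T₁ = P₁V₁/(nR) = 135×19.3/(0.605×8.314) = 518 K.
Isothermal: T stays 518 K; PV = const ⇒ V₂ = 124 L, P₂ = 20.9 kPa.
ΔU = 0 (ideal gas, T constant).
W = nRT ln(V₂/V₁) = 0.605×8.314×518×ln(6.45) = 4860 J.
Q = ΔU + W = 4860 J.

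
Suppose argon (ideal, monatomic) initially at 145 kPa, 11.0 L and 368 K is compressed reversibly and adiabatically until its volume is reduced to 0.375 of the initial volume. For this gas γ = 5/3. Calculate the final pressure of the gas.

744 kPa

Adiabatic: TV^(γ−1) = const ⇒ T₂ = 368×(2.67)^0.667 = 708 K; PV^γ = const ⇒ P₂ = 744 kPa.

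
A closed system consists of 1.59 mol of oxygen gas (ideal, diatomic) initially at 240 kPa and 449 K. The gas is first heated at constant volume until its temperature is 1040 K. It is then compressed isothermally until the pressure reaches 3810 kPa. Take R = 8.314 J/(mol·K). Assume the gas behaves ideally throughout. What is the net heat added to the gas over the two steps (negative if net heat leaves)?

-6930 J

V₁ = nRT₁/P₁ = 1.59×8.314×449/240 = 24.7 L.
Step 1 — Isochoric: V stays 24.7 L; P/T = const ⇒ T₂ = 1040 K, P₂ = 556 kPa.
W = 0 (no volume change).
ΔU = nCvΔT = 1.59×20.8×(1040−449) = 19500 J.
Q = ΔU = 19500 J.
State after step 1: P = 556 kPa, V = 24.7 L, T = 1040 K.
Step 2 — Isothermal: T stays 1040 K; PV = const ⇒ V₂ = 3.61 L, P₂ = 3810 kPa.
ΔU = 0 (ideal gas, T constant).
W = nRT ln(V₂/V₁) = 1.59×8.314×1040×ln(0.146) = -26500 J.
Q = ΔU + W = -26500 J.
Net over both steps: W = -26500 J, Q = -6930 J, ΔU = 19500 J.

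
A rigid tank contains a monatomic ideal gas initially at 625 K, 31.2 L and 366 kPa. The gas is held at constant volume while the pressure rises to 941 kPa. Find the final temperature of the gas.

Isochoric: V stays 31.2 L; P/T = const ⇒ T₂ = 1610 K, P₂ = 941 kPa.

1610 K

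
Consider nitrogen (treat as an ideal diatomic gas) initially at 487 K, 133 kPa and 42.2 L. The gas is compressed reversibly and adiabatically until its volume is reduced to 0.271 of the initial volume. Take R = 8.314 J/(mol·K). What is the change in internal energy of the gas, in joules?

n = P₁V₁/(RT₁) = 133×42.2/(8.314×487) = 1.39 mol.
Adiabatic: TV^(γ−1) = const ⇒ T₂ = 487×(3.69)^0.400 = 821 K; PV^γ = const ⇒ P₂ = 827 kPa.
For an ideal gas ΔU = nCvΔT with Cv = (5/2)R = 20.8 J/(mol·K).
ΔU = 1.39×20.8×(821−487) = 9620 J.

9620 J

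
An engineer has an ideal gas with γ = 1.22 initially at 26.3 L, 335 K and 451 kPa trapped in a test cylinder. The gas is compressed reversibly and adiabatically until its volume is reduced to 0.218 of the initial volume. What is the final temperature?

Adiabatic: TV^(γ−1) = const ⇒ T₂ = 335×(4.59)^0.220 = 468 K; PV^γ = const ⇒ P₂ = 2890 kPa.

468 K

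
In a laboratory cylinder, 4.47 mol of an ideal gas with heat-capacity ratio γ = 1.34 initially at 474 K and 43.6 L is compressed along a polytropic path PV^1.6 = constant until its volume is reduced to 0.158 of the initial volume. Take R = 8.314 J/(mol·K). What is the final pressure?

7740 kPa

P₁ = nRT₁/V₁ = 4.47×8.314×474/43.6 = 404 kPa.
Polytropic n=1.6: T₂ = T₁(V₁/V₂)^(n−1) = 474×(6.33)^0.60 = 1430 K; P₂ = P₁(V₁/V₂)^n = 7740 kPa.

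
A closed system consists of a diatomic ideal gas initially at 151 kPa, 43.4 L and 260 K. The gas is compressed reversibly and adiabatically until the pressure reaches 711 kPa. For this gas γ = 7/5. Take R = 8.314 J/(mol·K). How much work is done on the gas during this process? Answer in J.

9120 J

n = P₁V₁/(RT₁) = 151×43.4/(8.314×260) = 3.03 mol.
Adiabatic: T₂/T₁ = (P₂/P₁)^((γ−1)/γ) ⇒ T₂ = 260×(4.71)^0.286 = 405 K; V₂ = 14.4 L.
ΔU = nCvΔT = 3.03×20.8×(405−260) = 9120 J.
Q = 0 for an adiabatic process, so W = −ΔU = -9120 J.
Work done on the gas = −W_by = 9120 J.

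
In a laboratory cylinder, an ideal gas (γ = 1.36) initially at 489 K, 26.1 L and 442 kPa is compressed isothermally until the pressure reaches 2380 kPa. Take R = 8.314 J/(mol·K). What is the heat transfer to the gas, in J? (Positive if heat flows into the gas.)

n = P₁V₁/(RT₁) = 442×26.1/(8.314×489) = 2.84 mol.
Isothermal: T stays 489 K; PV = const ⇒ V₂ = 4.85 L, P₂ = 2380 kPa.
ΔU = 0 (ideal gas, T constant).
W = nRT ln(V₂/V₁) = 2.84×8.314×489×ln(0.186) = -19400 J.
Q = ΔU + W = -19400 J.

-19400 J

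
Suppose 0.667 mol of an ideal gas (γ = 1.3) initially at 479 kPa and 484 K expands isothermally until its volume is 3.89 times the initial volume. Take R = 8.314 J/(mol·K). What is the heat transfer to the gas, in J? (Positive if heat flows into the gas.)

3650 J

V₁ = nRT₁/P₁ = 0.667×8.314×484/479 = 5.60 L.
Isothermal: T stays 484 K; PV = const ⇒ V₂ = 21.8 L, P₂ = 123 kPa.
ΔU = 0 (ideal gas, T constant).
W = nRT ln(V₂/V₁) = 0.667×8.314×484×ln(3.89) = 3650 J.
Q = ΔU + W = 3650 J.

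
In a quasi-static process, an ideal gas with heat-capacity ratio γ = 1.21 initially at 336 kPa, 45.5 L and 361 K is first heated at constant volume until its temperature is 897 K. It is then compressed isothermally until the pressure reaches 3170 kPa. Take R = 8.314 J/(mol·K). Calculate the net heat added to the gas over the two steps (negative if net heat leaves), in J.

n = P₁V₁/(RT₁) = 336×45.5/(8.314×361) = 5.09 mol.
Step 1 — Isochoric: V stays 45.5 L; P/T = const ⇒ T₂ = 897 K, P₂ = 835 kPa.
W = 0 (no volume change).
ΔU = nCvΔT = 5.09×39.6×(897−361) = 108000 J.
Q = ΔU = 108000 J.
State after step 1: P = 835 kPa, V = 45.5 L, T = 897 K.
Step 2 — Isothermal: T stays 897 K; PV = const ⇒ V₂ = 12.0 L, P₂ = 3170 kPa.
ΔU = 0 (ideal gas, T constant).
W = nRT ln(V₂/V₁) = 5.09×8.314×897×ln(0.263) = -50700 J.
Q = ΔU + W = -50700 J.
Net over both steps: W = -50700 J, Q = 57400 J, ΔU = 108000 J.

57400 J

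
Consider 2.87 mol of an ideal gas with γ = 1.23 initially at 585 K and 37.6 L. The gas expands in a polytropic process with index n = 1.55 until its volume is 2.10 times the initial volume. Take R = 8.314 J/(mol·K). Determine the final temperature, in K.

P₁ = nRT₁/V₁ = 2.87×8.314×585/37.6 = 371 kPa.
Polytropic n=1.55: T₂ = T₁(V₁/V₂)^(n−1) = 585×(0.476)^0.55 = 389 K; P₂ = P₁(V₁/V₂)^n = 118 kPa.

389 K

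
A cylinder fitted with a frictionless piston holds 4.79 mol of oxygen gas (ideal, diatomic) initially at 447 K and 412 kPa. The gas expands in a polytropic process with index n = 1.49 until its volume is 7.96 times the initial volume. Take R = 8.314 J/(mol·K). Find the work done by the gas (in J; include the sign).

23200 J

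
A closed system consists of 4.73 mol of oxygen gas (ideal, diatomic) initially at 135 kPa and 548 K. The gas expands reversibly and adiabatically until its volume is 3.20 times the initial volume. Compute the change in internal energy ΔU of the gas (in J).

-20000 J

V₁ = nRT₁/P₁ = 4.73×8.314×548/135 = 160 L.
Adiabatic: TV^(γ−1) = const ⇒ T₂ = 548×(0.312)^0.400 = 344 K; PV^γ = const ⇒ P₂ = 26.5 kPa.
For an ideal gas ΔU = nCvΔT with Cv = (5/2)R = 20.8 J/(mol·K).
ΔU = 4.73×20.8×(344−548) = -20000 J.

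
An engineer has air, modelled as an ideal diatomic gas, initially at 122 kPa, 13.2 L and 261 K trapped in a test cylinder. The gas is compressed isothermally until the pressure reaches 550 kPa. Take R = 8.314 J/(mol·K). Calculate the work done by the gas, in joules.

-2430 J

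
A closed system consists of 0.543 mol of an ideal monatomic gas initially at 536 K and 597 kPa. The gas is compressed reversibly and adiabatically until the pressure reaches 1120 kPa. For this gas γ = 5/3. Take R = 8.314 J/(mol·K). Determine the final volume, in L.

2.78 L

V₁ = nRT₁/P₁ = 0.543×8.314×536/597 = 4.05 L.
Adiabatic: T₂/T₁ = (P₂/P₁)^((γ−1)/γ) ⇒ T₂ = 536×(1.88)^0.400 = 689 K; V₂ = 2.78 L.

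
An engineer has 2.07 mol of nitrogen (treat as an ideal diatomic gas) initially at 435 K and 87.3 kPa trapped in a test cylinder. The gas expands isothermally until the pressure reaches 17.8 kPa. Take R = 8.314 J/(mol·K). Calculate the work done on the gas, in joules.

-11900 J

V₁ = nRT₁/P₁ = 2.07×8.314×435/87.3 = 85.8 L.
Isothermal: T stays 435 K; PV = const ⇒ V₂ = 421 L, P₂ = 17.8 kPa.
W = nRT ln(V₂/V₁) = 2.07×8.314×435×ln(4.90) = 11900 J.
Work done on the gas = −W_by = -11900 J.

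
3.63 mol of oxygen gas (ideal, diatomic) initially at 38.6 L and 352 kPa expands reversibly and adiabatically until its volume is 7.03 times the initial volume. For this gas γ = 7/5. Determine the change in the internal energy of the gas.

T₁ = P₁V₁/(nR) = 352×38.6/(3.63×8.314) = 450 K.
Adiabatic: TV^(γ−1) = const ⇒ T₂ = 450×(0.142)^0.400 = 206 K; PV^γ = const ⇒ P₂ = 23.0 kPa.
For an ideal gas ΔU = nCvΔT with Cv = (5/2)R = 20.8 J/(mol·K).
ΔU = 3.63×20.8×(206−450) = -18400 J.

-18400 J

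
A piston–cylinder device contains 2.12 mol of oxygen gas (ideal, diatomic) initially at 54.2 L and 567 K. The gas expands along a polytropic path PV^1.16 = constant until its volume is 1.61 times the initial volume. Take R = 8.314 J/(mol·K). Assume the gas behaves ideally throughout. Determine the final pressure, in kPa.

P₁ = nRT₁/V₁ = 2.12×8.314×567/54.2 = 184 kPa.
Polytropic n=1.16: T₂ = T₁(V₁/V₂)^(n−1) = 567×(0.621)^0.16 = 525 K; P₂ = P₁(V₁/V₂)^n = 106 kPa.

106 kPa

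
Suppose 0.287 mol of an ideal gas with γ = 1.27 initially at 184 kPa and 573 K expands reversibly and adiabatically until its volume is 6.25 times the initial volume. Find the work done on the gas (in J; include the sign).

V₁ = nRT₁/P₁ = 0.287×8.314×573/184 = 7.43 L.
Adiabatic: TV^(γ−1) = const ⇒ T₂ = 573×(0.160)^0.270 = 349 K; PV^γ = const ⇒ P₂ = 17.9 kPa.
ΔU = nCvΔT = 0.287×30.8×(349−573) = -1980 J.
Q = 0 for an adiabatic process, so W = −ΔU = 1980 J.
Work done on the gas = −W_by = -1980 J.

-1980 J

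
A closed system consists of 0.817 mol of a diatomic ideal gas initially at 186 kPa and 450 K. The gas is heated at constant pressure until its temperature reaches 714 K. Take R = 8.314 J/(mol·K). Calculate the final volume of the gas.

26.1 L

V₁ = nRT₁/P₁ = 0.817×8.314×450/186 = 16.4 L.
Isobaric: P stays 186 kPa; V/T = const ⇒ T₂ = 714 K, V₂ = 26.1 L.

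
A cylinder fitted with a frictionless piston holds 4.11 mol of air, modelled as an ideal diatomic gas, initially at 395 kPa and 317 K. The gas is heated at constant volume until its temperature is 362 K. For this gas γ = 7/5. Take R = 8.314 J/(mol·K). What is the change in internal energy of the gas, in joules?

V₁ = nRT₁/P₁ = 4.11×8.314×317/395 = 27.4 L.
Isochoric: V stays 27.4 L; P/T = const ⇒ T₂ = 362 K, P₂ = 451 kPa.
For an ideal gas ΔU = nCvΔT with Cv = (5/2)R = 20.8 J/(mol·K).
ΔU = 4.11×20.8×(362−317) = 3840 J.

3840 J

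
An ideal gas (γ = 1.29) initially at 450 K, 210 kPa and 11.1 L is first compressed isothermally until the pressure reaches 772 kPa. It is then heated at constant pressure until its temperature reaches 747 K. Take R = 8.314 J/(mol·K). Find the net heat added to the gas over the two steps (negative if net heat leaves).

n = P₁V₁/(RT₁) = 210×11.1/(8.314×450) = 0.623 mol.
Step 1 — Isothermal: T stays 450 K; PV = const ⇒ V₂ = 3.02 L, P₂ = 772 kPa.
ΔU = 0 (ideal gas, T constant).
W = nRT ln(V₂/V₁) = 0.623×8.314×450×ln(0.272) = -3030 J.
Q = ΔU + W = -3030 J.
State after step 1: P = 772 kPa, V = 3.02 L, T = 450 K.
Step 2 — Isobaric: P stays 772 kPa; V/T = const ⇒ T₂ = 747 K, V₂ = 5.01 L.
W = PΔV = 772×(5.01−3.02) kPa·L = 1540 J.
ΔU = nCvΔT = 0.623×28.7×(747−450) = 5310 J.
Q = ΔU + W = nCpΔT = 6840 J.
Net over both steps: W = -1500 J, Q = 3810 J, ΔU = 5310 J.

3810 J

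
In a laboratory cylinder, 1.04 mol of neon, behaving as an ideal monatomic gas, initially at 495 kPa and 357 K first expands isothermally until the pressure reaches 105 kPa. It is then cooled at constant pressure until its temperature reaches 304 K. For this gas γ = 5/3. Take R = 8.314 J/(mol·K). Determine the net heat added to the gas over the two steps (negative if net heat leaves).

V₁ = nRT₁/P₁ = 1.04×8.314×357/495 = 6.24 L.
Step 1 — Isothermal: T stays 357 K; PV = const ⇒ V₂ = 29.4 L, P₂ = 105 kPa.
ΔU = 0 (ideal gas, T constant).
W = nRT ln(V₂/V₁) = 1.04×8.314×357×ln(4.71) = 4790 J.
Q = ΔU + W = 4790 J.
State after step 1: P = 105 kPa, V = 29.4 L, T = 357 K.
Step 2 — Isobaric: P stays 105 kPa; V/T = const ⇒ T₂ = 304 K, V₂ = 25.0 L.
W = PΔV = 105×(25.0−29.4) kPa·L = -458 J.
ΔU = nCvΔT = 1.04×12.5×(304−357) = -687 J.
Q = ΔU + W = nCpΔT = -1150 J.
Net over both steps: W = 4330 J, Q = 3640 J, ΔU = -687 J.

3640 J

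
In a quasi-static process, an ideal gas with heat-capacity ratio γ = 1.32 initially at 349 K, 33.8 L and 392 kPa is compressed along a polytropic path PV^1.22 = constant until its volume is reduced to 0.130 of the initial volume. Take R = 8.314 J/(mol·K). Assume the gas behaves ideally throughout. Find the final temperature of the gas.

547 K

Polytropic n=1.22: T₂ = T₁(V₁/V₂)^(n−1) = 349×(7.69)^0.22 = 547 K; P₂ = P₁(V₁/V₂)^n = 4720 kPa.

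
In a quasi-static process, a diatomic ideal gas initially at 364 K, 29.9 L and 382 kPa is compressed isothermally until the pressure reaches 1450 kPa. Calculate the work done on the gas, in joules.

n = P₁V₁/(RT₁) = 382×29.9/(8.314×364) = 3.77 mol.
Isothermal: T stays 364 K; PV = const ⇒ V₂ = 7.88 L, P₂ = 1450 kPa.
W = nRT ln(V₂/V₁) = 3.77×8.314×364×ln(0.263) = -15200 J.
Work done on the gas = −W_by = 15200 J.

15200 J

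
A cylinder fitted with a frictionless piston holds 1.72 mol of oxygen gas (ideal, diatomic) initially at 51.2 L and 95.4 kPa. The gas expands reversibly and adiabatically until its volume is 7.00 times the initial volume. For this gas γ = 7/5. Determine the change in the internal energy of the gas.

-6600 J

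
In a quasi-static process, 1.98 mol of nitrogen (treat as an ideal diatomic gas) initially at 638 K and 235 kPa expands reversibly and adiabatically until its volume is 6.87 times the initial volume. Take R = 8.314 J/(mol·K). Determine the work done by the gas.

V₁ = nRT₁/P₁ = 1.98×8.314×638/235 = 44.7 L.
Adiabatic: TV^(γ−1) = const ⇒ T₂ = 638×(0.146)^0.400 = 295 K; PV^γ = const ⇒ P₂ = 15.8 kPa.
ΔU = nCvΔT = 1.98×20.8×(295−638) = -14100 J.
Q = 0 for an adiabatic process, so W = −ΔU = 14100 J.

14100 J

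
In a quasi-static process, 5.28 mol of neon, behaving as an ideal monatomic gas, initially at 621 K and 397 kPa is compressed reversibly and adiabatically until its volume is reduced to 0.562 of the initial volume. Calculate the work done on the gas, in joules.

19200 J

V₁ = nRT₁/P₁ = 5.28×8.314×621/397 = 68.7 L.
Adiabatic: TV^(γ−1) = const ⇒ T₂ = 621×(1.78)^0.667 = 912 K; PV^γ = const ⇒ P₂ = 1040 kPa.
ΔU = nCvΔT = 5.28×12.5×(912−621) = 19200 J.
Q = 0 for an adiabatic process, so W = −ΔU = -19200 J.
Work done on the gas = −W_by = 19200 J.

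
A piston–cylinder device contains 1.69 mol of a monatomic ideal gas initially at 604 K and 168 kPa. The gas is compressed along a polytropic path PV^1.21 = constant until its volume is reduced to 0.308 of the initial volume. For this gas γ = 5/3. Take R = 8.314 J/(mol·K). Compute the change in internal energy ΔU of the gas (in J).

V₁ = nRT₁/P₁ = 1.69×8.314×604/168 = 50.5 L.
Polytropic n=1.21: T₂ = T₁(V₁/V₂)^(n−1) = 604×(3.25)^0.21 = 773 K; P₂ = P₁(V₁/V₂)^n = 698 kPa.
For an ideal gas ΔU = nCvΔT with Cv = (3/2)R = 12.5 J/(mol·K).
ΔU = 1.69×12.5×(773−604) = 3570 J.

3570 J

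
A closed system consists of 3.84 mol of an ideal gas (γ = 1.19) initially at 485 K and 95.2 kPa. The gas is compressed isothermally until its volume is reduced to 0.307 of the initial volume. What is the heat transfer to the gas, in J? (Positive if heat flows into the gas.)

V₁ = nRT₁/P₁ = 3.84×8.314×485/95.2 = 163 L.
Isothermal: T stays 485 K; PV = const ⇒ V₂ = 49.9 L, P₂ = 310 kPa.
ΔU = 0 (ideal gas, T constant).
W = nRT ln(V₂/V₁) = 3.84×8.314×485×ln(0.307) = -18300 J.
Q = ΔU + W = -18300 J.

-18300 J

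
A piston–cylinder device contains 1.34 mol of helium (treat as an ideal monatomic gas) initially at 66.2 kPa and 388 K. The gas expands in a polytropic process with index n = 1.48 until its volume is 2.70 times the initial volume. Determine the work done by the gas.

3410 J

V₁ = nRT₁/P₁ = 1.34×8.314×388/66.2 = 65.3 L.
Polytropic n=1.48: T₂ = T₁(V₁/V₂)^(n−1) = 388×(0.370)^0.48 = 241 K; P₂ = P₁(V₁/V₂)^n = 15.2 kPa.
W = (P₁V₁−P₂V₂)/(n−1) = (66.2×65.3−15.2×176)/0.48 = 3410 J.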